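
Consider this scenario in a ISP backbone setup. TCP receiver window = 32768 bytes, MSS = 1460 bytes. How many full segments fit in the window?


Given: RWND = 32768 bytes, MSS = 1460 bytes
Full segments = floor(RWND / MSS)
Full segments = floor(32768 / 1460)
Full segments = floor(22.4438) = 22

22


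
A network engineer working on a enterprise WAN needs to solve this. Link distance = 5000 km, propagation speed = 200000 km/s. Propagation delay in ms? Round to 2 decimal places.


Given: distance = 5000 km, speed = 200000 km/s
Delay = distance / speed = 5000 / 200000 seconds
Delay in ms = 5000 * 1000 / 200000
Delay = 25.0000 ms
Rounded to 2 dp = 25.00 ms

25.00


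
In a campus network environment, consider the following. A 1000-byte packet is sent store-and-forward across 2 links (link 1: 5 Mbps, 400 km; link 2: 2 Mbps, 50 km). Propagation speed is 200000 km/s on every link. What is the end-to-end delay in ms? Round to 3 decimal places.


Packet = 1000 bytes = 8000 bits. Store-and-forward: sum (t_trans + t_prop) per link.
Link 1: t_trans = 8000/(5*10^6) s = 1.6000 ms; t_prop = 400/200000 s = 2.0000 ms; subtotal = 3.6000 ms
Link 2: t_trans = 8000/(2*10^6) s = 4.0000 ms; t_prop = 50/200000 s = 0.2500 ms; subtotal = 4.2500 ms
End-to-end = 3.6000 + 4.2500 = 7.8500 ms -> 7.850 ms (3 dp)

7.850


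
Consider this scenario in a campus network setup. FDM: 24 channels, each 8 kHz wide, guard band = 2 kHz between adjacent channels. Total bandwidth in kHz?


Given: 24 channels, 8 kHz each, guard = 2 kHz
Channel bandwidth = 24 * 8 = 192 kHz
Guard bands = 23 gaps * 2 kHz = 46 kHz
Total = 192 + 46 = 238 kHz

238


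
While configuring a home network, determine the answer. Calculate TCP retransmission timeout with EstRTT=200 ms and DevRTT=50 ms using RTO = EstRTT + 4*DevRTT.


Given: EstRTT = 200 ms, DevRTT = 50 ms
Timeout = EstRTT + 4 * DevRTT
4 * DevRTT = 4 * 50 = 200
Timeout = 200 + 200 = 400 ms

400


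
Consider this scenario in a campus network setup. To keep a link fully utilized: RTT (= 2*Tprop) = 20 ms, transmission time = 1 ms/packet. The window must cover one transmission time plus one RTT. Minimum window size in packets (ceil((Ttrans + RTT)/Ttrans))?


Given: Ttrans = 1 ms, RTT = 20 ms (= 2 * Tprop, Tprop = 10 ms)
Time until first ACK returns = Ttrans + RTT = 1 + 20 = 21 ms
Need W * Ttrans >= Ttrans + RTT  ->  W >= (Ttrans + RTT) / Ttrans
(Ttrans + RTT) / Ttrans = 21 / 1 = 21
W_min = ceil(21) = 21

21


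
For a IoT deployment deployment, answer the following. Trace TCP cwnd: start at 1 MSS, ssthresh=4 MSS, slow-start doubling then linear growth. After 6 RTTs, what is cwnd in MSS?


RTT 0: cwnd = 1 MSS (initial)
RTT 1: cwnd = 2 MSS (slow start, doubled)
RTT 2: cwnd = 4 MSS (slow start, doubled)
RTT 3: cwnd = 5 MSS (congestion avoidance, +1)
RTT 4: cwnd = 6 MSS (congestion avoidance, +1)
RTT 5: cwnd = 7 MSS (congestion avoidance, +1)
RTT 6: cwnd = 8 MSS (congestion avoidance, +1)

8


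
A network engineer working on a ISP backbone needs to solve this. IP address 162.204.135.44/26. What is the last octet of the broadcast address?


Given: IP = 162.204.135.44, prefix = /26
Host bits = 32 - 26 = 6
Network last octet = 44 AND mask = 0
Host part size = 2^6 - 1 = 63
Broadcast last octet = 0 OR 63 = 63

63


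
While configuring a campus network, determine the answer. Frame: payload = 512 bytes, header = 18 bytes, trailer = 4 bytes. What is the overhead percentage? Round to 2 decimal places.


Given: payload = 512 B, header = 18 B, trailer = 4 B
Overhead bytes = header + trailer = 18 + 4 = 22
Total frame = payload + overhead = 512 + 22 = 534
Overhead % = 22 / 534 * 100 = 4.1199% -> 4.12% (2 dp)

4.12


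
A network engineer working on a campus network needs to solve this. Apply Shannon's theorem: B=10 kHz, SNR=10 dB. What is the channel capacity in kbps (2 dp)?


Given: B = 10 kHz, SNR = 10 dB
SNR linear = 10^(10/10) = 10
1 + SNR = 11
log2(11) = 3.4594316186
C = 10 * 1000 * 3.4594316186 = 34594.3162 bps
C = 34.594316 kbps -> 34.59 kbps (2 dp)

34.59


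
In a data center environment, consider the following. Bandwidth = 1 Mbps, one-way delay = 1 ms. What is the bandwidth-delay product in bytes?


Given: bandwidth = 1 Mbps, delay = 1 ms
BDP in bits = 1 * 10^6 * 1 / 1000
BDP in bits = 1000
BDP in bytes = 1000 / 8 = 125

125


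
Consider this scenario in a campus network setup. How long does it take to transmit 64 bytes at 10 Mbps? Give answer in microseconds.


Given: packet = 64 bytes, bandwidth = 10 Mbps
Packet in bits = 64 * 8 = 512 bits
Bandwidth = 10 * 10^6 = 10000000 bps
Time = 512 / 10000000 seconds
Time in us = 512 * 10^6 / 10000000 = 51.2

51.2


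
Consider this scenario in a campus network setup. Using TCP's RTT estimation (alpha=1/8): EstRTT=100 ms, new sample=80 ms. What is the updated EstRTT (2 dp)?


Given: EstRTT = 100 ms, SampleRTT = 80 ms, alpha = 1/8
New EstRTT = (1 - alpha) * EstRTT + alpha * SampleRTT
(7/8) * 100 = 87.5
(1/8) * 80 = 10
New EstRTT = 87.5 + 10 = 97.5 ms -> 97.50 ms (2 dp)

97.50


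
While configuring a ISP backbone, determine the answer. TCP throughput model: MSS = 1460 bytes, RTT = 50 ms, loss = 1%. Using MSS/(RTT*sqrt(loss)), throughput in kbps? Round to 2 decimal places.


Given: MSS = 1460 bytes, RTT = 50 ms, loss = 1%
RTT in seconds = 50 / 1000 = 0.05
Loss rate = 1% = 0.01
sqrt(loss) = sqrt(0.01) = 0.1
Throughput (bytes/s) = 1460 / (0.05 * 0.1) = 292000.0000
Throughput (kbps) = 292000.0000 * 8 / 1000 = 2336.000000 -> 2336.00 kbps (2 dp)

2336.00


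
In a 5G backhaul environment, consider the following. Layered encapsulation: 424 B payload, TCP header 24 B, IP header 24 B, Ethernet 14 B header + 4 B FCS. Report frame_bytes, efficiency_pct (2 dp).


TCP segment = 424 + 24 = 448 B
IP packet = 448 + 24 = 472 B
Ethernet frame = 472 + 14 + 4 = 490 B
Efficiency = app / frame = 424 / 490 = 0.865306 = 86.5306% -> 86.53% (2 dp)

490, 86.53


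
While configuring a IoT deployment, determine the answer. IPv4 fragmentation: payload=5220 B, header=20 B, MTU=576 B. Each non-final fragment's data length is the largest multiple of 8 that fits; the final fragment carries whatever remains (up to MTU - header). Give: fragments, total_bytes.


Max data per non-final fragment = floor((MTU - header)/8)*8 = floor((576 - 20)/8)*8 = floor(556/8)*8 = 552 B
Final fragment needs no 8-byte alignment: it can carry up to MTU - header = 556 B
Non-final fragments needed = ceil((payload - 556) / 552) = ceil(4664/552) = ceil(8.4493) = 9
Number of fragments = 9 + 1 = 10
Fragment sizes (data): 9 * 552 B + 252 B (last, 252 <= 556 OK)
Total bytes sent = payload + n_frags * header = 5220 + 10*20 = 5220 + 200 = 5420 B

10, 5420


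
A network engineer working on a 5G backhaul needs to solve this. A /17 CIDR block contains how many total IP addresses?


Given: CIDR prefix /17
Host bits = 32 - 17 = 15
Total addresses = 2^15 = 32768

32768


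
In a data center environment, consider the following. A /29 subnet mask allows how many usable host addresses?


Given: subnet mask /29
Host bits = 32 - 29 = 3
Total addresses = 2^3 = 8
Usable hosts = 8 - 2 (network + broadcast) = 6

6


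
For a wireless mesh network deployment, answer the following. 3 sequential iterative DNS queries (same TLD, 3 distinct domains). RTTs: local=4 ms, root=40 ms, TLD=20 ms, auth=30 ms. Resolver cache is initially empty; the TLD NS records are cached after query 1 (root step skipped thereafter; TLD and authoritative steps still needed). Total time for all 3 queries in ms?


Lookup 1 (cold cache): local + root + TLD + auth = 4 + 40 + 20 + 30 = 94 ms
Lookups 2..3 (TLD NS cached -> skip root; new domain -> still ask TLD and auth): local + TLD + auth = 4 + 20 + 30 = 54 ms each
Remaining 2 lookups: 2 * 54 = 108 ms
Total = 94 + 108 = 202 ms

202


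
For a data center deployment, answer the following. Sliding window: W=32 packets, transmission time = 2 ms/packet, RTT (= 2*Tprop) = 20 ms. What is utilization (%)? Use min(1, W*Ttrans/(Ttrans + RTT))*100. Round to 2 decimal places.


Given: W = 32, Ttrans = 2 ms, RTT = 20 ms (= 2 * Tprop, Tprop = 10 ms)
Cycle time = Ttrans + RTT = 2 + 20 = 22 ms (first packet sent until its ACK returns)
W * Ttrans = 32 * 2 = 64 ms of sending per cycle
W * Ttrans / (Ttrans + RTT) = 64 / 22 = 2.909091
U = min(1, 2.909091) = 1.000000
U% = 100.00%

100.00


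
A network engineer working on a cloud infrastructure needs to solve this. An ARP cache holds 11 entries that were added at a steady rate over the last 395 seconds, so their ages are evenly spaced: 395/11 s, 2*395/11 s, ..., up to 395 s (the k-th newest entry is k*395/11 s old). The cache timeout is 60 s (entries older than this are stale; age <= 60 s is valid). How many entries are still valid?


Ages are k * 395/11 s for k = 1..11 (spacing = 35.9091 s).
Entry k is valid iff k * 395/11 <= 60 iff k <= 11 * 60 / 395 = 1.6709
n_valid = floor(1.6709) = 1
(n_stale = 11 - 1 = 10)

1


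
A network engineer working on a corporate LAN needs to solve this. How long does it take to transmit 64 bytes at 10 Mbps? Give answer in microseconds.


Given: packet = 64 bytes, bandwidth = 10 Mbps
Packet in bits = 64 * 8 = 512 bits
Bandwidth = 10 * 10^6 = 10000000 bps
Time = 512 / 10000000 seconds
Time in us = 512 * 10^6 / 10000000 = 51.2

51.2


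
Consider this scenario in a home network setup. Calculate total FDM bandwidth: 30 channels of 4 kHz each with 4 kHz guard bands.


Given: 30 channels, 4 kHz each, guard = 4 kHz
Channel bandwidth = 30 * 4 = 120 kHz
Guard bands = 29 gaps * 4 kHz = 116 kHz
Total = 120 + 116 = 236 kHz

236


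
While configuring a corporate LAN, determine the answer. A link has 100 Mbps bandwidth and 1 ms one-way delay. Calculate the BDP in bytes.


Given: bandwidth = 100 Mbps, delay = 1 ms
BDP in bits = 100 * 10^6 * 1 / 1000
BDP in bits = 100000
BDP in bytes = 100000 / 8 = 12500

12500


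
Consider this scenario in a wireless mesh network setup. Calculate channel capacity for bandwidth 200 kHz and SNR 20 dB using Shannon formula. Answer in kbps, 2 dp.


Given: B = 200 kHz, SNR = 20 dB
SNR linear = 10^(20/10) = 100
1 + SNR = 101
log2(101) = 6.6582114828
C = 200 * 1000 * 6.6582114828 = 1331642.2966 bps
C = 1331.642297 kbps -> 1331.64 kbps (2 dp)

1331.64


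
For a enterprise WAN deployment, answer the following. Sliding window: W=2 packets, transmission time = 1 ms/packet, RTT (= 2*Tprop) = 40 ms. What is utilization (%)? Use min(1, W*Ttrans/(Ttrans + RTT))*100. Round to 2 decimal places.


Given: W = 2, Ttrans = 1 ms, RTT = 40 ms (= 2 * Tprop, Tprop = 20 ms)
Cycle time = Ttrans + RTT = 1 + 40 = 41 ms (first packet sent until its ACK returns)
W * Ttrans = 2 * 1 = 2 ms of sending per cycle
W * Ttrans / (Ttrans + RTT) = 2 / 41 = 0.048780
U = min(1, 0.048780) = 0.048780
U% = 4.88%

4.88


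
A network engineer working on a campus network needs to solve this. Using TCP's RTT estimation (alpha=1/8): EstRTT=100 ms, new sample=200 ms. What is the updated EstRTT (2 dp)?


Given: EstRTT = 100 ms, SampleRTT = 200 ms, alpha = 1/8
New EstRTT = (1 - alpha) * EstRTT + alpha * SampleRTT
(7/8) * 100 = 87.5
(1/8) * 200 = 25
New EstRTT = 87.5 + 25 = 112.5 ms -> 112.50 ms (2 dp)

112.50


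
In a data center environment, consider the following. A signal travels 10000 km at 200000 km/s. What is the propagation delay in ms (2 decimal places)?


Given: distance = 10000 km, speed = 200000 km/s
Delay = distance / speed = 10000 / 200000 seconds
Delay in ms = 10000 * 1000 / 200000
Delay = 50.0000 ms
Rounded to 2 dp = 50.00 ms

50.00


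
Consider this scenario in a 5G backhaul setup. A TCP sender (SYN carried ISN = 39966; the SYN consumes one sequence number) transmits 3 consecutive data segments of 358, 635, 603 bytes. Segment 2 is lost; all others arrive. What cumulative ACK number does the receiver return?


SYN uses sequence number 39966; first data byte = ISN + 1 = 39967.
Segment 1: SEQ = 39967, len = 358 B, covers [39967, 40324]
Segment 2: SEQ = 40325, len = 635 B, covers [40325, 40959] [LOST]
Segment 3: SEQ = 40960, len = 603 B, covers [40960, 41562]
In-order data received: bytes [39967, 40324] (segments 1..1).
Segment 2 missing -> gap begins at byte 40325; later segments buffered out of order.
Cumulative ACK = next expected in-order byte = 39967 + 358 = 40325

40325


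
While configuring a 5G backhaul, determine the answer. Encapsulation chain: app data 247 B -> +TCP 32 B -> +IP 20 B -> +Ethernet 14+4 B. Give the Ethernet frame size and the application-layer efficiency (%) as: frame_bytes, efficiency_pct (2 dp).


TCP segment = 247 + 32 = 279 B
IP packet = 279 + 20 = 299 B
Ethernet frame = 299 + 14 + 4 = 317 B
Efficiency = app / frame = 247 / 317 = 0.779180 = 77.9180% -> 77.92% (2 dp)

317, 77.92


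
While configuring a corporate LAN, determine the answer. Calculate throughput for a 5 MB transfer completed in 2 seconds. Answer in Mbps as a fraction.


Given: file = 5 MB, time = 2 s
File in Mb = 5 * 8 = 40 Mb
Throughput = 40 / 2 Mbps
Throughput = 20 Mbps

20


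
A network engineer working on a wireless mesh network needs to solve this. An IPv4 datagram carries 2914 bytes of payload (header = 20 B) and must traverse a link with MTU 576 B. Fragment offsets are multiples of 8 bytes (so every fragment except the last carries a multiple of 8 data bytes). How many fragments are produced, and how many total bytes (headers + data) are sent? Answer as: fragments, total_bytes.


Max data per non-final fragment = floor((MTU - header)/8)*8 = floor((576 - 20)/8)*8 = floor(556/8)*8 = 552 B
Final fragment needs no 8-byte alignment: it can carry up to MTU - header = 556 B
Non-final fragments needed = ceil((payload - 556) / 552) = ceil(2358/552) = ceil(4.2717) = 5
Number of fragments = 5 + 1 = 6
Fragment sizes (data): 5 * 552 B + 154 B (last, 154 <= 556 OK)
Total bytes sent = payload + n_frags * header = 2914 + 6*20 = 2914 + 120 = 3034 B

6, 3034


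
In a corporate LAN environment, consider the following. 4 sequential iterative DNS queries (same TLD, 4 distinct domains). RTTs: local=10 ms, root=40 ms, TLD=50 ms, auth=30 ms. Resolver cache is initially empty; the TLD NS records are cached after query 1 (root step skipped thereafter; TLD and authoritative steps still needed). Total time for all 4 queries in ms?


Lookup 1 (cold cache): local + root + TLD + auth = 10 + 40 + 50 + 30 = 130 ms
Lookups 2..4 (TLD NS cached -> skip root; new domain -> still ask TLD and auth): local + TLD + auth = 10 + 50 + 30 = 90 ms each
Remaining 3 lookups: 3 * 90 = 270 ms
Total = 130 + 270 = 400 ms

400


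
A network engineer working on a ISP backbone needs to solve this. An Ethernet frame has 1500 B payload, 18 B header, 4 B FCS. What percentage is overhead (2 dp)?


Given: payload = 1500 B, header = 18 B, trailer = 4 B
Overhead bytes = header + trailer = 18 + 4 = 22
Total frame = payload + overhead = 1500 + 22 = 1522
Overhead % = 22 / 1522 * 100 = 1.4455% -> 1.45% (2 dp)

1.45


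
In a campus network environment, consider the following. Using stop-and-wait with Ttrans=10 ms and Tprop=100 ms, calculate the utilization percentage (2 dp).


Given: Ttrans = 10 ms, Tprop = 100 ms
RTT = 2 * Tprop = 2 * 100 = 200 ms
U = Ttrans / (Ttrans + RTT)
U = 10 / (10 + 200)
U = 10 / 210 = 0.047619
U% = 4.76%

4.76


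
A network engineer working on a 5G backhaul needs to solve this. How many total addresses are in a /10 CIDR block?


Given: CIDR prefix /10
Host bits = 32 - 10 = 22
Total addresses = 2^22 = 4194304

4194304


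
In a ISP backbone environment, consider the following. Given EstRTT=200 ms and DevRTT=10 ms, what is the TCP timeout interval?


Given: EstRTT = 200 ms, DevRTT = 10 ms
Timeout = EstRTT + 4 * DevRTT
4 * DevRTT = 4 * 10 = 40
Timeout = 200 + 40 = 240 ms

240


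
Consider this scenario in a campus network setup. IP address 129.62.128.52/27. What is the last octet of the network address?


Given: IP = 129.62.128.52, prefix = /27
Subnet mask = 255.255.255.224
Last octet of IP: 52
Last octet of mask: 224
Network last octet = 52 AND 224 = 32

32


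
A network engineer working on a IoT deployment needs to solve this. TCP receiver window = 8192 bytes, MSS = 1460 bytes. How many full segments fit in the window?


Given: RWND = 8192 bytes, MSS = 1460 bytes
Full segments = floor(RWND / MSS)
Full segments = floor(8192 / 1460)
Full segments = floor(5.611) = 5

5


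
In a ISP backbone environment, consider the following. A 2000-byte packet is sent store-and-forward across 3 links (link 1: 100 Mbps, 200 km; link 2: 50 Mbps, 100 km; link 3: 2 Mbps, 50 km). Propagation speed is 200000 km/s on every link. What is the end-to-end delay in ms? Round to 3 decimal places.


Packet = 2000 bytes = 16000 bits. Store-and-forward: sum (t_trans + t_prop) per link.
Link 1: t_trans = 16000/(100*10^6) s = 0.1600 ms; t_prop = 200/200000 s = 1.0000 ms; subtotal = 1.1600 ms
Link 2: t_trans = 16000/(50*10^6) s = 0.3200 ms; t_prop = 100/200000 s = 0.5000 ms; subtotal = 0.8200 ms
Link 3: t_trans = 16000/(2*10^6) s = 8.0000 ms; t_prop = 50/200000 s = 0.2500 ms; subtotal = 8.2500 ms
End-to-end = 1.1600 + 0.8200 + 8.2500 = 10.2300 ms -> 10.230 ms (3 dp)

10.230


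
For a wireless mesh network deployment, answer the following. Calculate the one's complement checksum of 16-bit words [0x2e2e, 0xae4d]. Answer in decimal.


Given words: [0x2e2e, 0xae4d]
Step 1: Sum all words
Raw sum = 11822 + 44621 = 56443
One's complement = ~56443 & 0xFFFF = 9092

9092


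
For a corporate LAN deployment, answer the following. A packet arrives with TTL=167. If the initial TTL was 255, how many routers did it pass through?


Given: initial TTL = 255, received TTL = 167
Hops = initial TTL - received TTL
Hops = 255 - 167 = 88

88


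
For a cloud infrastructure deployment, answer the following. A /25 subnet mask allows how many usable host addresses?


Given: subnet mask /25
Host bits = 32 - 25 = 7
Total addresses = 2^7 = 128
Usable hosts = 128 - 2 (network + broadcast) = 126

126


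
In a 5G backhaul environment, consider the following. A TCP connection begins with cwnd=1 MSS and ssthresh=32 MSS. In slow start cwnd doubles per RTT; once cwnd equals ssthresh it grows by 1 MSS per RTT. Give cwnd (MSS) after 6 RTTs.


RTT 0: cwnd = 1 MSS (initial)
RTT 1: cwnd = 2 MSS (slow start, doubled)
RTT 2: cwnd = 4 MSS (slow start, doubled)
RTT 3: cwnd = 8 MSS (slow start, doubled)
RTT 4: cwnd = 16 MSS (slow start, doubled)
RTT 5: cwnd = 32 MSS (slow start, doubled)
RTT 6: cwnd = 33 MSS (congestion avoidance, +1)

33


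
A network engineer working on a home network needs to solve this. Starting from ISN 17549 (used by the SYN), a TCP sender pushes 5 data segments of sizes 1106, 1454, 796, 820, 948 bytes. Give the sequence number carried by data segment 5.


The SYN occupies sequence number ISN = 17549, so the first data byte is ISN + 1 = 17550.
SEQ of data segment i = (ISN + 1) + sum of payload sizes of segments 1..i-1.
Segment 1: SEQ = 17550, payload = 1106 bytes
Segment 2: SEQ = 18656, payload = 1454 bytes
Segment 3: SEQ = 20110, payload = 796 bytes
Segment 4: SEQ = 20906, payload = 820 bytes
Segment 5: SEQ = 21726, payload = 948 bytes
SEQ of segment 5 = 17550 + 1106 + 1454 + 796 + 820 = 21726

21726


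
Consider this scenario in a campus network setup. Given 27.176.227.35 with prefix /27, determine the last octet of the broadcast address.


Given: IP = 27.176.227.35, prefix = /27
Host bits = 32 - 27 = 5
Network last octet = 35 AND mask = 32
Host part size = 2^5 - 1 = 31
Broadcast last octet = 32 OR 31 = 63

63


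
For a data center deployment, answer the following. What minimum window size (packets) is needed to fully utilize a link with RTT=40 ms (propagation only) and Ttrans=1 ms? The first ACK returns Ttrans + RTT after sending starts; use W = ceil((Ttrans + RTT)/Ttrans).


Given: Ttrans = 1 ms, RTT = 40 ms (= 2 * Tprop, Tprop = 20 ms)
Time until first ACK returns = Ttrans + RTT = 1 + 40 = 41 ms
Need W * Ttrans >= Ttrans + RTT  ->  W >= (Ttrans + RTT) / Ttrans
(Ttrans + RTT) / Ttrans = 41 / 1 = 41
W_min = ceil(41) = 41

41


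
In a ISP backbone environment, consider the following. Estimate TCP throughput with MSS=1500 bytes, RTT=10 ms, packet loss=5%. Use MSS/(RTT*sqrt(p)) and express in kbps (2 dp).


Given: MSS = 1500 bytes, RTT = 10 ms, loss = 5%
RTT in seconds = 10 / 1000 = 0.01
Loss rate = 5% = 0.05
sqrt(loss) = sqrt(0.05) = 0.223606797750
Throughput (bytes/s) = 1500 / (0.01 * 0.223606797750) = 670820.3932
Throughput (kbps) = 670820.3932 * 8 / 1000 = 5366.563146 -> 5366.56 kbps (2 dp)

5366.56


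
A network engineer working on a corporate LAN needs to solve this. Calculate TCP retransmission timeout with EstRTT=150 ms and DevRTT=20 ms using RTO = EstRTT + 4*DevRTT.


Given: EstRTT = 150 ms, DevRTT = 20 ms
Timeout = EstRTT + 4 * DevRTT
4 * DevRTT = 4 * 20 = 80
Timeout = 150 + 80 = 230 ms

230


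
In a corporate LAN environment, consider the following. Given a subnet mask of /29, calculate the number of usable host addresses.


Given: subnet mask /29
Host bits = 32 - 29 = 3
Total addresses = 2^3 = 8
Usable hosts = 8 - 2 (network + broadcast) = 6

6


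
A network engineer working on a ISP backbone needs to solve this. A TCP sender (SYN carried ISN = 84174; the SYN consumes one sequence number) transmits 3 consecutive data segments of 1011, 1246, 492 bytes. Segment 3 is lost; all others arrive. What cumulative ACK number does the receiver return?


SYN uses sequence number 84174; first data byte = ISN + 1 = 84175.
Segment 1: SEQ = 84175, len = 1011 B, covers [84175, 85185]
Segment 2: SEQ = 85186, len = 1246 B, covers [85186, 86431]
Segment 3: SEQ = 86432, len = 492 B, covers [86432, 86923] [LOST]
In-order data received: bytes [84175, 86431] (segments 1..2).
Segment 3 missing -> gap begins at byte 86432.
Cumulative ACK = next expected in-order byte = 84175 + 1011 + 1246 = 86432

86432


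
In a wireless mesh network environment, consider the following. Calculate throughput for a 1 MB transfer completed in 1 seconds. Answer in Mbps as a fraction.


Given: file = 1 MB, time = 1 s
File in Mb = 1 * 8 = 8 Mb
Throughput = 8 / 1 Mbps
Throughput = 8 Mbps

8


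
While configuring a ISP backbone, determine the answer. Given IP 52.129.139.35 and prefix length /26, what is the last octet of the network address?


Given: IP = 52.129.139.35, prefix = /26
Subnet mask = 255.255.255.192
Last octet of IP: 35
Last octet of mask: 192
Network last octet = 35 AND 192 = 0

0


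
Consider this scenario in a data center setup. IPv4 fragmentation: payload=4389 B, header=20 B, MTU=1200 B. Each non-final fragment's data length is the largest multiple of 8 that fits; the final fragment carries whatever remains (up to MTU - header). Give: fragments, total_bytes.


Max data per non-final fragment = floor((MTU - header)/8)*8 = floor((1200 - 20)/8)*8 = floor(1180/8)*8 = 1176 B
Final fragment needs no 8-byte alignment: it can carry up to MTU - header = 1180 B
Non-final fragments needed = ceil((payload - 1180) / 1176) = ceil(3209/1176) = ceil(2.7287) = 3
Number of fragments = 3 + 1 = 4
Fragment sizes (data): 3 * 1176 B + 861 B (last, 861 <= 1180 OK)
Total bytes sent = payload + n_frags * header = 4389 + 4*20 = 4389 + 80 = 4469 B

4, 4469


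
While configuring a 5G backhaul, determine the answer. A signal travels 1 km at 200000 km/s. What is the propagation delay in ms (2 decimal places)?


Given: distance = 1 km, speed = 200000 km/s
Delay = distance / speed = 1 / 200000 seconds
Delay in ms = 1 * 1000 / 200000
Delay = 0.0050 ms
Rounded to 2 dp = 0.01 ms

0.01


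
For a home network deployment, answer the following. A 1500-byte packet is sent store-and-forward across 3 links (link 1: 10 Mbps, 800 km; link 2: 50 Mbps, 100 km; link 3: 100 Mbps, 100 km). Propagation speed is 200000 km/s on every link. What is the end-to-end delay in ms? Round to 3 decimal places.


Packet = 1500 bytes = 12000 bits. Store-and-forward: sum (t_trans + t_prop) per link.
Link 1: t_trans = 12000/(10*10^6) s = 1.2000 ms; t_prop = 800/200000 s = 4.0000 ms; subtotal = 5.2000 ms
Link 2: t_trans = 12000/(50*10^6) s = 0.2400 ms; t_prop = 100/200000 s = 0.5000 ms; subtotal = 0.7400 ms
Link 3: t_trans = 12000/(100*10^6) s = 0.1200 ms; t_prop = 100/200000 s = 0.5000 ms; subtotal = 0.6200 ms
End-to-end = 5.2000 + 0.7400 + 0.6200 = 6.5600 ms -> 6.560 ms (3 dp)

6.560


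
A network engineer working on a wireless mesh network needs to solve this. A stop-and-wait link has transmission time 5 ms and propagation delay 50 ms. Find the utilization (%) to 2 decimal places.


Given: Ttrans = 5 ms, Tprop = 50 ms
RTT = 2 * Tprop = 2 * 50 = 100 ms
U = Ttrans / (Ttrans + RTT)
U = 5 / (5 + 100)
U = 5 / 105 = 0.047619
U% = 4.76%

4.76


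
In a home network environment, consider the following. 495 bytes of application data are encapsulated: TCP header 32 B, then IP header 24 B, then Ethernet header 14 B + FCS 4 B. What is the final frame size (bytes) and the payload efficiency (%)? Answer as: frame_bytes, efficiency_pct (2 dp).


TCP segment = 495 + 32 = 527 B
IP packet = 527 + 24 = 551 B
Ethernet frame = 551 + 14 + 4 = 569 B
Efficiency = app / frame = 495 / 569 = 0.869947 = 86.9947% -> 86.99% (2 dp)

569, 86.99


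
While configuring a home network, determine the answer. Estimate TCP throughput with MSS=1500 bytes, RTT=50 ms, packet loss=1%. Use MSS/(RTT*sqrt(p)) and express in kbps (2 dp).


Given: MSS = 1500 bytes, RTT = 50 ms, loss = 1%
RTT in seconds = 50 / 1000 = 0.05
Loss rate = 1% = 0.01
sqrt(loss) = sqrt(0.01) = 0.1
Throughput (bytes/s) = 1500 / (0.05 * 0.1) = 300000.0000
Throughput (kbps) = 300000.0000 * 8 / 1000 = 2400.000000 -> 2400.00 kbps (2 dp)

2400.00


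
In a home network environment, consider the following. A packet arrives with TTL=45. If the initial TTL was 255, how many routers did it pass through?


Given: initial TTL = 255, received TTL = 45
Hops = initial TTL - received TTL
Hops = 255 - 45 = 210

210


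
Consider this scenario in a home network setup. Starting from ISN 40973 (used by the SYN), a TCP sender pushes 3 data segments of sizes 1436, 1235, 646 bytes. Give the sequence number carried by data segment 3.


The SYN occupies sequence number ISN = 40973, so the first data byte is ISN + 1 = 40974.
SEQ of data segment i = (ISN + 1) + sum of payload sizes of segments 1..i-1.
Segment 1: SEQ = 40974, payload = 1436 bytes
Segment 2: SEQ = 42410, payload = 1235 bytes
Segment 3: SEQ = 43645, payload = 646 bytes
SEQ of segment 3 = 40974 + 1436 + 1235 = 43645

43645


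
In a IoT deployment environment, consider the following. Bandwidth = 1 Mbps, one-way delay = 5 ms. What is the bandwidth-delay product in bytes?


Given: bandwidth = 1 Mbps, delay = 5 ms
BDP in bits = 1 * 10^6 * 5 / 1000
BDP in bits = 5000
BDP in bytes = 5000 / 8 = 625

625


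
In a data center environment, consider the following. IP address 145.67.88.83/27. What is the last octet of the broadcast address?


Given: IP = 145.67.88.83, prefix = /27
Host bits = 32 - 27 = 5
Network last octet = 83 AND mask = 64
Host part size = 2^5 - 1 = 31
Broadcast last octet = 64 OR 31 = 95

95


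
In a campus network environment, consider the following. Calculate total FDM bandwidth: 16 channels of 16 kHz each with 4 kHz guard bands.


Given: 16 channels, 16 kHz each, guard = 4 kHz
Channel bandwidth = 16 * 16 = 256 kHz
Guard bands = 15 gaps * 4 kHz = 60 kHz
Total = 256 + 60 = 316 kHz

316


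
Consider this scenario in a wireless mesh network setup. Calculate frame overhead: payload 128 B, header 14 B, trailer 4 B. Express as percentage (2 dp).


Given: payload = 128 B, header = 14 B, trailer = 4 B
Overhead bytes = header + trailer = 14 + 4 = 18
Total frame = payload + overhead = 128 + 18 = 146
Overhead % = 18 / 146 * 100 = 12.3288% -> 12.33% (2 dp)

12.33


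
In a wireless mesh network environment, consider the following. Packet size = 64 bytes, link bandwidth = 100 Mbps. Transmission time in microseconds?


Given: packet = 64 bytes, bandwidth = 100 Mbps
Packet in bits = 64 * 8 = 512 bits
Bandwidth = 100 * 10^6 = 100000000 bps
Time = 512 / 100000000 seconds
Time in us = 512 * 10^6 / 100000000 = 5.12

5.12


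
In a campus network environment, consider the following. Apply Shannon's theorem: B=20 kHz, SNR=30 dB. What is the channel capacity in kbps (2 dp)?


Given: B = 20 kHz, SNR = 30 dB
SNR linear = 10^(30/10) = 1000
1 + SNR = 1001
log2(1001) = 9.9672262588
C = 20 * 1000 * 9.9672262588 = 199344.5252 bps
C = 199.344525 kbps -> 199.34 kbps (2 dp)

199.34


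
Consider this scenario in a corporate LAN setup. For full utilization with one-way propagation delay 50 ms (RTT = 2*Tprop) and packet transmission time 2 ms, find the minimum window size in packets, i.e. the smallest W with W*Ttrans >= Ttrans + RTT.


Given: Ttrans = 2 ms, RTT = 100 ms (= 2 * Tprop, Tprop = 50 ms)
Time until first ACK returns = Ttrans + RTT = 2 + 100 = 102 ms
Need W * Ttrans >= Ttrans + RTT  ->  W >= (Ttrans + RTT) / Ttrans
(Ttrans + RTT) / Ttrans = 102 / 2 = 51
W_min = ceil(51) = 51

51


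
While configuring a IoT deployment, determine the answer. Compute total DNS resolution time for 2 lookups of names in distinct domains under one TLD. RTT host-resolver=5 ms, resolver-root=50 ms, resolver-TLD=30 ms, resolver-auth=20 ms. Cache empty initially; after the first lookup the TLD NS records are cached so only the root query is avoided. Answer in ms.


Lookup 1 (cold cache): local + root + TLD + auth = 5 + 50 + 30 + 20 = 105 ms
Lookups 2..2 (TLD NS cached -> skip root; new domain -> still ask TLD and auth): local + TLD + auth = 5 + 30 + 20 = 55 ms each
Remaining 1 lookups: 1 * 55 = 55 ms
Total = 105 + 55 = 160 ms

160


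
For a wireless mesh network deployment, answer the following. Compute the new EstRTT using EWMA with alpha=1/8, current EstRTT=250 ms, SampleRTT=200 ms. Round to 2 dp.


Given: EstRTT = 250 ms, SampleRTT = 200 ms, alpha = 1/8
New EstRTT = (1 - alpha) * EstRTT + alpha * SampleRTT
(7/8) * 250 = 218.75
(1/8) * 200 = 25
New EstRTT = 218.75 + 25 = 243.75 ms -> 243.75 ms (2 dp)

243.75


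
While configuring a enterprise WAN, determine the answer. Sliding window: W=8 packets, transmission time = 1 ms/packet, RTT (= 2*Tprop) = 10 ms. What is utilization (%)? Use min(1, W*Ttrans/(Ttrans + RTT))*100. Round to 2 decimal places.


Given: W = 8, Ttrans = 1 ms, RTT = 10 ms (= 2 * Tprop, Tprop = 5 ms)
Cycle time = Ttrans + RTT = 1 + 10 = 11 ms (first packet sent until its ACK returns)
W * Ttrans = 8 * 1 = 8 ms of sending per cycle
W * Ttrans / (Ttrans + RTT) = 8 / 11 = 0.727273
U = min(1, 0.727273) = 0.727273
U% = 72.73%

72.73


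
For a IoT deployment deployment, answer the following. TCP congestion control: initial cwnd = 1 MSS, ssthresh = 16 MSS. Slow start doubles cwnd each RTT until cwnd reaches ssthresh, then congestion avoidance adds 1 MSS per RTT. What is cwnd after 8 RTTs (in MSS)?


RTT 0: cwnd = 1 MSS (initial)
RTT 1: cwnd = 2 MSS (slow start, doubled)
RTT 2: cwnd = 4 MSS (slow start, doubled)
RTT 3: cwnd = 8 MSS (slow start, doubled)
RTT 4: cwnd = 16 MSS (slow start, doubled)
RTT 5: cwnd = 17 MSS (congestion avoidance, +1)
RTT 6: cwnd = 18 MSS (congestion avoidance, +1)
RTT 7: cwnd = 19 MSS (congestion avoidance, +1)
RTT 8: cwnd = 20 MSS (congestion avoidance, +1)

20


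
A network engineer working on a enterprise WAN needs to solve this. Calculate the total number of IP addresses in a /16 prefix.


Given: CIDR prefix /16
Host bits = 32 - 16 = 16
Total addresses = 2^16 = 65536

65536


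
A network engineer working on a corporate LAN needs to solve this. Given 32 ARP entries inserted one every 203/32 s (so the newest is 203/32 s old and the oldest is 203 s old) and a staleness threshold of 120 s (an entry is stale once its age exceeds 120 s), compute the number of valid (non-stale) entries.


Ages are k * 203/32 s for k = 1..32 (spacing = 6.3438 s).
Entry k is valid iff k * 203/32 <= 120 iff k <= 32 * 120 / 203 = 18.9163
n_valid = floor(18.9163) = 18
(n_stale = 32 - 18 = 14)

18


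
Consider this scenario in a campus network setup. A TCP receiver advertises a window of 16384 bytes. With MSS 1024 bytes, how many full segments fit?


Given: RWND = 16384 bytes, MSS = 1024 bytes
Full segments = floor(RWND / MSS)
Full segments = floor(16384 / 1024)
Full segments = floor(16.0) = 16

16


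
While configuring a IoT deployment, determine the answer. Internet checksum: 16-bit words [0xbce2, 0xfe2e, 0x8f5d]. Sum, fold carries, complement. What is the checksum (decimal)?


Given words: [0xbce2, 0xfe2e, 0x8f5d]
Step 1: Sum all words
Raw sum = 48354 + 65070 + 36701 = 150125
Step 2: Fold carry: (19053 + 2) = 19055
One's complement = ~19055 & 0xFFFF = 46480

46480


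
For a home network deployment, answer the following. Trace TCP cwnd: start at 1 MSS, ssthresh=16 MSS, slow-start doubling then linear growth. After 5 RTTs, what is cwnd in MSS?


RTT 0: cwnd = 1 MSS (initial)
RTT 1: cwnd = 2 MSS (slow start, doubled)
RTT 2: cwnd = 4 MSS (slow start, doubled)
RTT 3: cwnd = 8 MSS (slow start, doubled)
RTT 4: cwnd = 16 MSS (slow start, doubled)
RTT 5: cwnd = 17 MSS (congestion avoidance, +1)

17


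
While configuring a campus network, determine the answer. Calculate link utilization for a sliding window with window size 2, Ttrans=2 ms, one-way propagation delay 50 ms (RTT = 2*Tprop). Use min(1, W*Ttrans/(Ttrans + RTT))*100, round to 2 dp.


Given: W = 2, Ttrans = 2 ms, RTT = 100 ms (= 2 * Tprop, Tprop = 50 ms)
Cycle time = Ttrans + RTT = 2 + 100 = 102 ms (first packet sent until its ACK returns)
W * Ttrans = 2 * 2 = 4 ms of sending per cycle
W * Ttrans / (Ttrans + RTT) = 4 / 102 = 0.039216
U = min(1, 0.039216) = 0.039216
U% = 3.92%

3.92


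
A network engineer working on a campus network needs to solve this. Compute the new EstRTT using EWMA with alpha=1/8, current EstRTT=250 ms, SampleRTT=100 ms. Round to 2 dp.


Given: EstRTT = 250 ms, SampleRTT = 100 ms, alpha = 1/8
New EstRTT = (1 - alpha) * EstRTT + alpha * SampleRTT
(7/8) * 250 = 218.75
(1/8) * 100 = 12.5
New EstRTT = 218.75 + 12.5 = 231.25 ms -> 231.25 ms (2 dp)

231.25


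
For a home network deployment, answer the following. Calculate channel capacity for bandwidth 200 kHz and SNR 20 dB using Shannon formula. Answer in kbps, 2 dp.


Given: B = 200 kHz, SNR = 20 dB
SNR linear = 10^(20/10) = 100
1 + SNR = 101
log2(101) = 6.6582114828
C = 200 * 1000 * 6.6582114828 = 1331642.2966 bps
C = 1331.642297 kbps -> 1331.64 kbps (2 dp)

1331.64


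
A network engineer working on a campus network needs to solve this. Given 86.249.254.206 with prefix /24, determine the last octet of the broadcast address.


Given: IP = 86.249.254.206, prefix = /24
Host bits = 32 - 24 = 8
Network last octet = 206 AND mask = 0
Host part size = 2^8 - 1 = 255
Broadcast last octet = 0 OR 255 = 255

255


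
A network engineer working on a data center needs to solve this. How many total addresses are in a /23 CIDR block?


Given: CIDR prefix /23
Host bits = 32 - 23 = 9
Total addresses = 2^9 = 512

512


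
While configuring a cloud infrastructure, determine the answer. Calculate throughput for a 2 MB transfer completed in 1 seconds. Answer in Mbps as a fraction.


Given: file = 2 MB, time = 1 s
File in Mb = 2 * 8 = 16 Mb
Throughput = 16 / 1 Mbps
Throughput = 16 Mbps

16


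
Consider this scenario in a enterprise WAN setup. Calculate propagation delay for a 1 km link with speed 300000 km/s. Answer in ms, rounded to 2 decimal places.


Given: distance = 1 km, speed = 300000 km/s
Delay = distance / speed = 1 / 300000 seconds
Delay in ms = 1 * 1000 / 300000
Delay = 0.0033 ms
Rounded to 2 dp = 0.00 ms

0.00


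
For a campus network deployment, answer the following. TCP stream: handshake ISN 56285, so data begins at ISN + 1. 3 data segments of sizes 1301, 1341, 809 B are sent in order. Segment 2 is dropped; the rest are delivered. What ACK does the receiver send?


SYN uses sequence number 56285; first data byte = ISN + 1 = 56286.
Segment 1: SEQ = 56286, len = 1301 B, covers [56286, 57586]
Segment 2: SEQ = 57587, len = 1341 B, covers [57587, 58927] [LOST]
Segment 3: SEQ = 58928, len = 809 B, covers [58928, 59736]
In-order data received: bytes [56286, 57586] (segments 1..1).
Segment 2 missing -> gap begins at byte 57587; later segments buffered out of order.
Cumulative ACK = next expected in-order byte = 56286 + 1301 = 57587

57587


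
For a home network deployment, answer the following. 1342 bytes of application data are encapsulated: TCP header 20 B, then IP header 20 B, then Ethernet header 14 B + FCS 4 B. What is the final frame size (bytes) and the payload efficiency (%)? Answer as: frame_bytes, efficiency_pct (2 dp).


TCP segment = 1342 + 20 = 1362 B
IP packet = 1362 + 20 = 1382 B
Ethernet frame = 1382 + 14 + 4 = 1400 B
Efficiency = app / frame = 1342 / 1400 = 0.958571 = 95.8571% -> 95.86% (2 dp)

1400, 95.86


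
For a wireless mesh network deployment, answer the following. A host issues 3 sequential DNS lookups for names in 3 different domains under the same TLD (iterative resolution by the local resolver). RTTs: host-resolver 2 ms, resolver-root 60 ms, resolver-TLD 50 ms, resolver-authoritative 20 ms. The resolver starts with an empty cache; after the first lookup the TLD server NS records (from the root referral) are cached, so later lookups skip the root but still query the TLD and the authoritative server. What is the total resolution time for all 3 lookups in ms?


Lookup 1 (cold cache): local + root + TLD + auth = 2 + 60 + 50 + 20 = 132 ms
Lookups 2..3 (TLD NS cached -> skip root; new domain -> still ask TLD and auth): local + TLD + auth = 2 + 50 + 20 = 72 ms each
Remaining 2 lookups: 2 * 72 = 144 ms
Total = 132 + 144 = 276 ms

276


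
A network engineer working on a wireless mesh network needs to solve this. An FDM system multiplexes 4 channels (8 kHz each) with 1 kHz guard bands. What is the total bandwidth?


Given: 4 channels, 8 kHz each, guard = 1 kHz
Channel bandwidth = 4 * 8 = 32 kHz
Guard bands = 3 gaps * 1 kHz = 3 kHz
Total = 32 + 3 = 35 kHz

35


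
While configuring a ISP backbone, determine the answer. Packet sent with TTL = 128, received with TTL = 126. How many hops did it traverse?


Given: initial TTL = 128, received TTL = 126
Hops = initial TTL - received TTL
Hops = 128 - 126 = 2

2


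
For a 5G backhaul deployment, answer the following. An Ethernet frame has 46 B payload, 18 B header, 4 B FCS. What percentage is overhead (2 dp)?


Given: payload = 46 B, header = 18 B, trailer = 4 B
Overhead bytes = header + trailer = 18 + 4 = 22
Total frame = payload + overhead = 46 + 22 = 68
Overhead % = 22 / 68 * 100 = 32.3529% -> 32.35% (2 dp)

32.35


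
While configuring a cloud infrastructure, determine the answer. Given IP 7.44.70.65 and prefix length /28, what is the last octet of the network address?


Given: IP = 7.44.70.65, prefix = /28
Subnet mask = 255.255.255.240
Last octet of IP: 65
Last octet of mask: 240
Network last octet = 65 AND 240 = 64

64


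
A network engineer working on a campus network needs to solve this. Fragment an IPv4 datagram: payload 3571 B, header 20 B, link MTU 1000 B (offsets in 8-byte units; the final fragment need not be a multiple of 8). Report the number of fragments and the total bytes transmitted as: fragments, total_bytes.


Max data per non-final fragment = floor((MTU - header)/8)*8 = floor((1000 - 20)/8)*8 = floor(980/8)*8 = 976 B
Final fragment needs no 8-byte alignment: it can carry up to MTU - header = 980 B
Non-final fragments needed = ceil((payload - 980) / 976) = ceil(2591/976) = ceil(2.6547) = 3
Number of fragments = 3 + 1 = 4
Fragment sizes (data): 3 * 976 B + 643 B (last, 643 <= 980 OK)
Total bytes sent = payload + n_frags * header = 3571 + 4*20 = 3571 + 80 = 3651 B

4, 3651


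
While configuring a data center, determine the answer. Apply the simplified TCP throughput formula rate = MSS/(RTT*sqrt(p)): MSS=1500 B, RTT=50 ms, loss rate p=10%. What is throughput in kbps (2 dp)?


Given: MSS = 1500 bytes, RTT = 50 ms, loss = 10%
RTT in seconds = 50 / 1000 = 0.05
Loss rate = 10% = 0.1
sqrt(loss) = sqrt(0.1) = 0.316227766017
Throughput (bytes/s) = 1500 / (0.05 * 0.316227766017) = 94868.3298
Throughput (kbps) = 94868.3298 * 8 / 1000 = 758.946638 -> 758.95 kbps (2 dp)

758.95
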